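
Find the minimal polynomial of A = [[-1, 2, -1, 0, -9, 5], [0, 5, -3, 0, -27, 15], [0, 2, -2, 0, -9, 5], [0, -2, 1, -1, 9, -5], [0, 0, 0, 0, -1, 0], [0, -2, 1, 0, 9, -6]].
The characteristic polynomial factors as (x + 1)^6. The minimal polynomial is ∏(x - λ)^{k_λ} where k_λ is the size of the largest Jordan block at λ.

For λ = -1: rank(A + I) = 1, and the largest Jordan block has size 2 (the smallest k with rank((A + I)^k) = rank((A + I)^(k+1))).

So m_A(x) = (x + 1)^2.

m_A(x) = (x + 1)^2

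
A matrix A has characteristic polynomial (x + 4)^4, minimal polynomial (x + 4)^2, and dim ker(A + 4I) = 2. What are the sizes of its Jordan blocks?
Jordan blocks: (-4, 2), (-4, 2)

λ = -4: algebraic multiplicity 4 (exponent in χ_A), largest block size 2 (exponent in m_A), 2 blocks (geometric multiplicity). These force block sizes [2, 2].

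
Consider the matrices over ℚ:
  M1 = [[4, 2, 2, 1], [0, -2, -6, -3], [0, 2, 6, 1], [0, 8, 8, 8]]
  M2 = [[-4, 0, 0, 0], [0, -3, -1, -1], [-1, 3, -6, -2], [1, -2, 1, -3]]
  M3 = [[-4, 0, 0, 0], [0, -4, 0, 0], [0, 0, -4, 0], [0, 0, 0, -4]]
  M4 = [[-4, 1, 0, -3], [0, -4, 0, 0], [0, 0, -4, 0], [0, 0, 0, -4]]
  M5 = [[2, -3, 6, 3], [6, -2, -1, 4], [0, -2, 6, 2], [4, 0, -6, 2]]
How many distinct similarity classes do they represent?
Characteristic polynomials: χ_{M1} = (x - 4)^4, χ_{M2} = (x + 4)^4, χ_{M3} = (x + 4)^4, χ_{M4} = (x + 4)^4, χ_{M5} = (x - 2)^4.

{M1}: invariant factors x - 4, x - 4, (x - 4)^2.

{M2}: invariant factors x + 4, (x + 4)^3.

{M3}: invariant factors x + 4, x + 4, x + 4, x + 4.

{M4}: invariant factors x + 4, x + 4, (x + 4)^2.

{M5}: invariant factors x - 2, (x - 2)^3.

Matrices are similar if and only if their invariant-factor lists agree; the partition into similarity classes is {M1}, {M2}, {M3}, {M4}, {M5}.

5 classes: {M1}, {M2}, {M3}, {M4}, {M5}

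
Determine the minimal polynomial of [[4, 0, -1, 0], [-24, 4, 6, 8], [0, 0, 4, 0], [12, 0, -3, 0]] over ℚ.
The characteristic polynomial factors as x(x - 4)^3. The minimal polynomial is ∏(x - λ)^{k_λ} where k_λ is the size of the largest Jordan block at λ.

For λ = 0: rank(A) = 3, and the largest Jordan block has size 1 (the smallest k with rank(A^k) = rank(A^(k+1))).
For λ = 4: rank(A - 4I) = 2, and the largest Jordan block has size 2 (the smallest k with rank((A - 4I)^k) = rank((A - 4I)^(k+1))).

So m_A(x) = x(x - 4)^2.

m_A(x) = x(x - 4)^2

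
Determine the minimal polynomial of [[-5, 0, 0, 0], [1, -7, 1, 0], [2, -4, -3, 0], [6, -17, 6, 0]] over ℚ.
The characteristic polynomial factors as x(x + 5)^3. The minimal polynomial is ∏(x - λ)^{k_λ} where k_λ is the size of the largest Jordan block at λ.

For λ = -5: rank(A + 5I) = 2, and the largest Jordan block has size 2 (the smallest k with rank((A + 5I)^k) = rank((A + 5I)^(k+1))).
For λ = 0: rank(A) = 3, and the largest Jordan block has size 1 (the smallest k with rank(A^k) = rank(A^(k+1))).

So m_A(x) = x(x + 5)^2.

m_A(x) = x(x + 5)^2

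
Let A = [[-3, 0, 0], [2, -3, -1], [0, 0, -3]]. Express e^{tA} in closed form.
A has Jordan form J = [[-3, 1, 0], [0, -3, 0], [0, 0, -3]] with A = PJP^{-1}, so e^{tA} = P e^{tJ} P^{-1}.

For a Jordan block J_k(λ), e^{tJ_k(λ)} = e^{λt} · (I + tN + t^2 N^2/2! + ... + t^{k-1} N^{k-1}/(k-1)!) where N is the nilpotent superdiagonal part.

Assembling the blocks and conjugating back gives the entries of e^{tA} as shown above.

e^{tA} = [[e^{-3*t}, 0, 0], [2*t*e^{-3*t}, e^{-3*t}, -t*e^{-3*t}], [0, 0, e^{-3*t}]]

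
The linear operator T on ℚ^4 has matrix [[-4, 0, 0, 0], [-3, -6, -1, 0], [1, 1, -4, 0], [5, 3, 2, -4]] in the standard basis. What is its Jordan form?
The characteristic polynomial is det(xI - A) = (x + 4)^2(x + 5)^2, so the eigenvalues are -5 (algebraic multiplicity 2), -4 (algebraic multiplicity 2).

For λ = -5: rank(A + 5I) = 3, rank((A + 5I)^2) = 2. The eigenspace has dimension 4 - 3 = 1, so there is 1 Jordan block; the rank sequence gives block sizes [2].

For λ = -4: rank(A + 4I) = 2. The eigenspace has dimension 4 - 2 = 2, so there are 2 Jordan blocks; the rank sequence gives block sizes [1, 1].

Assembling the blocks gives the Jordan form J above.

J = [[-5, 1, 0, 0], [0, -5, 0, 0], [0, 0, -4, 0], [0, 0, 0, -4]]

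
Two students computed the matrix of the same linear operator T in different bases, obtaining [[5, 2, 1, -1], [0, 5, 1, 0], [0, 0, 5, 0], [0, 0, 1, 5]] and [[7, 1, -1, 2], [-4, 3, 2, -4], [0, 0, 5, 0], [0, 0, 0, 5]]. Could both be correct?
Both have characteristic polynomial (x - 5)^4, but the minimal polynomial of A is (x - 5)^3 while the minimal polynomial of B is (x - 5)^2. The minimal polynomial is a similarity invariant, so A and B are not similar.

No.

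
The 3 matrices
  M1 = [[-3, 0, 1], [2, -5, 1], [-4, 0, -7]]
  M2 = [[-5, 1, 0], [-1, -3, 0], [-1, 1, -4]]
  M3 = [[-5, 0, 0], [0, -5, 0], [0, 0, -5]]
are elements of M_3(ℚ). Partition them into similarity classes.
3 classes: {M1}, {M2}, {M3}

Characteristic polynomials: χ_{M1} = (x + 5)^3, χ_{M2} = (x + 4)^3, χ_{M3} = (x + 5)^3.

{M1}: invariant factors x + 5, (x + 5)^2.

{M2}: invariant factors x + 4, (x + 4)^2.

{M3}: invariant factors x + 5, x + 5, x + 5.

Matrices are similar if and only if their invariant-factor lists agree; the partition into similarity classes is {M1}, {M2}, {M3}.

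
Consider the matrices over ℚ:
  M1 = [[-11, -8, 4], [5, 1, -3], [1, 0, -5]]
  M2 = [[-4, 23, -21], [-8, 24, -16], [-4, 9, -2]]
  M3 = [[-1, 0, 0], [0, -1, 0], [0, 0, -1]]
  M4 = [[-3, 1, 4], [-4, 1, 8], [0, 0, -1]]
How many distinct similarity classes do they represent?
4 classes: {M1}, {M2}, {M3}, {M4}

Characteristic polynomials: χ_{M1} = (x + 5)^3, χ_{M2} = (x - 6)^3, χ_{M3} = (x + 1)^3, χ_{M4} = (x + 1)^3.

{M1}: invariant factors (x + 5)^3.

{M2}: invariant factors (x - 6)^3.

{M3}: invariant factors x + 1, x + 1, x + 1.

{M4}: invariant factors x + 1, (x + 1)^2.

Matrices are similar if and only if their invariant-factor lists agree; the partition into similarity classes is {M1}, {M2}, {M3}, {M4}.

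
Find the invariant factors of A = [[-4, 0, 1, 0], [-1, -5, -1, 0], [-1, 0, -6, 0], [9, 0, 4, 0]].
x + 5, x(x + 5)^2

The Jordan structure of A has elementary divisors (x + 5)^2, (x + 5), x. Arranging the block sizes at each eigenvalue in decreasing order and taking row products gives the invariant factors.

Invariant factors (smallest first, each dividing the next): x + 5, x(x + 5)^2.

Check: the last factor x(x + 5)^2 is the minimal polynomial, and the product x(x + 5)^3 is the characteristic polynomial.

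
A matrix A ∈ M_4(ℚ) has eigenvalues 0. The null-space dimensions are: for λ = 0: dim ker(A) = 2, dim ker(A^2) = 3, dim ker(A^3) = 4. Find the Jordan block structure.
Jordan blocks: (0, 3), (0, 1)

λ = 0: successive nullity increments [2, 1, 1] count blocks of size ≥ k; block sizes are [3, 1].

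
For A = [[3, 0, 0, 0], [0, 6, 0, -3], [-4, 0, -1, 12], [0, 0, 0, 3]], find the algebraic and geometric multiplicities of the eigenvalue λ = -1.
algebraic multiplicity 1, geometric multiplicity 1

The characteristic polynomial is (x - 6)(x - 3)^2(x + 1), so the factor x + 1 appears with exponent 1: the algebraic multiplicity is 1.

rank(A + I) = 3, so the eigenspace has dimension 4 - 3 = 1: the geometric multiplicity is 1.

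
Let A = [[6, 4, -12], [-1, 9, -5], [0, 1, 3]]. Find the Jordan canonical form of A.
The characteristic polynomial is det(xI - A) = (x - 6)^3, so the eigenvalues are 6 (algebraic multiplicity 3).

For λ = 6: rank(A - 6I) = 2, rank((A - 6I)^2) = 1, rank((A - 6I)^3) = 0. The eigenspace has dimension 3 - 2 = 1, so there is 1 Jordan block; the rank sequence gives block sizes [3].

Assembling the blocks gives the Jordan form J above.

J = [[6, 1, 0], [0, 6, 1], [0, 0, 6]]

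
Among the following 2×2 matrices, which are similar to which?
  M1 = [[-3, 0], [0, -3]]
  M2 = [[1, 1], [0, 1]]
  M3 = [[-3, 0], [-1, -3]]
Characteristic polynomials: χ_{M1} = (x + 3)^2, χ_{M2} = (x - 1)^2, χ_{M3} = (x + 3)^2.

{M1}: invariant factors x + 3, x + 3.

{M2}: invariant factors (x - 1)^2.

{M3}: invariant factors (x + 3)^2.

Matrices are similar if and only if their invariant-factor lists agree; the partition into similarity classes is {M1}, {M2}, {M3}.

3 classes: {M1}, {M2}, {M3}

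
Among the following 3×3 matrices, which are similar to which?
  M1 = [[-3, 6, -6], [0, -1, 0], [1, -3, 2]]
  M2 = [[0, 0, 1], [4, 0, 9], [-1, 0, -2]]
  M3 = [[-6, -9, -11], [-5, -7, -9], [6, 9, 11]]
2 classes: {M1}, {M2, M3}

Characteristic polynomials: χ_{M1} = x(x + 1)^2, χ_{M2} = x(x + 1)^2, χ_{M3} = x(x + 1)^2.

{M1}: invariant factors x + 1, x(x + 1).

{M2, M3}: invariant factors x(x + 1)^2.

Matrices are similar if and only if their invariant-factor lists agree; the partition into similarity classes is {M1}, {M2, M3}.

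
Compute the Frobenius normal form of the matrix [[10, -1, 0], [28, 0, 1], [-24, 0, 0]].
The invariant factors of A (the non-unit diagonal entries of the Smith normal form of xI - A over ℚ[x]) are (x - 6)(x - 2)^2, each dividing the next. The characteristic polynomial is their product, (x - 6)(x - 2)^2.

The rational canonical form is the block-diagonal matrix of companion matrices C(f_i):
R = [[0, 0, 24], [1, 0, -28], [0, 1, 10]].

R = [[0, 0, 24], [1, 0, -28], [0, 1, 10]]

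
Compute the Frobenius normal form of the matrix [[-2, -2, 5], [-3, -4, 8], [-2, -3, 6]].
The invariant factors of A (the non-unit diagonal entries of the Smith normal form of xI - A over ℚ[x]) are (x - 1)(x^2 + x + 1), each dividing the next. The characteristic polynomial is their product, (x - 1)(x^2 + x + 1).

The rational canonical form is the block-diagonal matrix of companion matrices C(f_i):
R = [[0, 0, 1], [1, 0, 0], [0, 1, 0]].

Note the characteristic polynomial does not split into linear factors over ℚ, so A has no Jordan form over ℚ; the rational canonical form exists over any field.

R = [[0, 0, 1], [1, 0, 0], [0, 1, 0]]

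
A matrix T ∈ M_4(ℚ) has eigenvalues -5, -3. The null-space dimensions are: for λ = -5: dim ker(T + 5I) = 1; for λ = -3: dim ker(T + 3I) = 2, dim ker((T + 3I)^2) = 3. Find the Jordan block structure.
λ = -5: successive nullity increments [1] count blocks of size ≥ k; block sizes are [1].
λ = -3: successive nullity increments [2, 1] count blocks of size ≥ k; block sizes are [2, 1].

Jordan blocks: (-5, 1), (-3, 2), (-3, 1)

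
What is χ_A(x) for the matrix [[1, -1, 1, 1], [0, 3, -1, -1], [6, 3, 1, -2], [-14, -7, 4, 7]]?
χ_A(x) = (x - 3)^4

xI - A = [[x - 1, 1, -1, -1], [0, x - 3, 1, 1], [-6, -3, x - 1, 2], [14, 7, -4, x - 7]].

Expanding det(xI - A) along the first row:
det(xI - A) = + (x - 1)·det([[x - 3, 1, 1], [-3, x - 1, 2], [7, -4, x - 7]]) - (1)·det([[0, 1, 1], [-6, x - 1, 2], [14, -4, x - 7]]) + (-1)·det([[0, x - 3, 1], [-6, -3, 2], [14, 7, x - 7]]) - (-1)·det([[0, x - 3, 1], [-6, -3, x - 1], [14, 7, -4]]).

Evaluating gives χ_A(x) = x^4 - 12x^3 + 54x^2 - 108x + 81 = (x - 3)^4.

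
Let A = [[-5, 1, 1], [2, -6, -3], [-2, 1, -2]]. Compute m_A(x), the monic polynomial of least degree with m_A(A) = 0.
m_A(x) = (x + 3)(x + 5)^2

The characteristic polynomial factors as (x + 3)(x + 5)^2. The minimal polynomial is ∏(x - λ)^{k_λ} where k_λ is the size of the largest Jordan block at λ.

For λ = -5: rank(A + 5I) = 2, and the largest Jordan block has size 2 (the smallest k with rank((A + 5I)^k) = rank((A + 5I)^(k+1))).
For λ = -3: rank(A + 3I) = 2, and the largest Jordan block has size 1 (the smallest k with rank((A + 3I)^k) = rank((A + 3I)^(k+1))).

So m_A(x) = (x + 3)(x + 5)^2.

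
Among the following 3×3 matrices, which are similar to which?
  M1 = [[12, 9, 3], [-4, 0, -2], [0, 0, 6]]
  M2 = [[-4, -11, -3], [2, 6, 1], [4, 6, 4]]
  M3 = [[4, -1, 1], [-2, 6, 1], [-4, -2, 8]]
Characteristic polynomials: χ_{M1} = (x - 6)^3, χ_{M2} = (x - 2)^3, χ_{M3} = (x - 6)^3.

{M1}: invariant factors x - 6, (x - 6)^2.

{M2}: invariant factors (x - 2)^3.

{M3}: invariant factors (x - 6)^3.

Matrices are similar if and only if their invariant-factor lists agree; the partition into similarity classes is {M1}, {M2}, {M3}.

3 classes: {M1}, {M2}, {M3}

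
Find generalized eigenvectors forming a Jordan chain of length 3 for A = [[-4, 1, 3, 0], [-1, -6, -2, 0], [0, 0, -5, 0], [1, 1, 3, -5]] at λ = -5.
v_1 = [[0, -3, 1, 0]]^T, v_2 = [[0, 1, 0, 0]]^T, v_3 = [[1, -1, 0, 1]]^T

We seek v_1 ∈ ker((A + 5I)^3) \ ker((A + 5I)^2), then set v_{i+1} = (A + 5I) v_i.

One such chain is v_1 = [[0, -3, 1, 0]]^T, v_2 = [[0, 1, 0, 0]]^T, v_3 = [[1, -1, 0, 1]]^T. Check: (A + 5I) v_3 = [[0, 0, 0, 0]]^T = 0.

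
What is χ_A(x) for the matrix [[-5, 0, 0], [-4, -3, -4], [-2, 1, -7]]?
χ_A(x) = (x + 5)^3

xI - A = [[x + 5, 0, 0], [4, x + 3, 4], [2, -1, x + 7]].

Expanding det(xI - A) along the first row:
det(xI - A) = + (x + 5)·det([[x + 3, 4], [-1, x + 7]]) - (0)·det([[4, 4], [2, x + 7]]) + (0)·det([[4, x + 3], [2, -1]]).

Evaluating gives χ_A(x) = x^3 + 15x^2 + 75x + 125 = (x + 5)^3.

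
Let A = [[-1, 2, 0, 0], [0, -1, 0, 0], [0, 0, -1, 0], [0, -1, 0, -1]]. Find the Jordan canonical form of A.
J = [[-1, 1, 0, 0], [0, -1, 0, 0], [0, 0, -1, 0], [0, 0, 0, -1]]

The characteristic polynomial is det(xI - A) = (x + 1)^4, so the eigenvalues are -1 (algebraic multiplicity 4).

For λ = -1: rank(A + I) = 1, rank((A + I)^2) = 0. The eigenspace has dimension 4 - 1 = 3, so there are 3 Jordan blocks; the rank sequence gives block sizes [2, 1, 1].

Assembling the blocks gives the Jordan form J above.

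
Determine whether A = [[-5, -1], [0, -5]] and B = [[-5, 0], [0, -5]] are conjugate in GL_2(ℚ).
No.

Both have characteristic polynomial (x + 5)^2, but the minimal polynomial of A is (x + 5)^2 while the minimal polynomial of B is x + 5. The minimal polynomial is a similarity invariant, so A and B are not similar.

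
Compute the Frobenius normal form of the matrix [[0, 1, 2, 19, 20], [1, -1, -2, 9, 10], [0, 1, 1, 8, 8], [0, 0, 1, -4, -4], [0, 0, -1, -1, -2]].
The invariant factors of A (the non-unit diagonal entries of the Smith normal form of xI - A over ℚ[x]) are (x + 1)(x + 5)(x^3 - x - 2), each dividing the next. The characteristic polynomial is their product, (x + 1)(x + 5)(x^3 - x - 2).

The rational canonical form is the block-diagonal matrix of companion matrices C(f_i):
R = [[0, 0, 0, 0, 10], [1, 0, 0, 0, 17], [0, 1, 0, 0, 8], [0, 0, 1, 0, -4], [0, 0, 0, 1, -6]].

Note the characteristic polynomial does not split into linear factors over ℚ, so A has no Jordan form over ℚ; the rational canonical form exists over any field.

R = [[0, 0, 0, 0, 10], [1, 0, 0, 0, 17], [0, 1, 0, 0, 8], [0, 0, 1, 0, -4], [0, 0, 0, 1, -6]]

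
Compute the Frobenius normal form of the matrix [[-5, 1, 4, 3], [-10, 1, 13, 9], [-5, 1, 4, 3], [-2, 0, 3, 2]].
R = [[0, 0, 0, 0], [1, 0, 0, -2], [0, 1, 0, 7], [0, 0, 1, 2]]

The invariant factors of A (the non-unit diagonal entries of the Smith normal form of xI - A over ℚ[x]) are x(x + 2)(x^2 - 4x + 1), each dividing the next. The characteristic polynomial is their product, x(x + 2)(x^2 - 4x + 1).

The rational canonical form is the block-diagonal matrix of companion matrices C(f_i):
R = [[0, 0, 0, 0], [1, 0, 0, -2], [0, 1, 0, 7], [0, 0, 1, 2]].

Note the characteristic polynomial does not split into linear factors over ℚ, so A has no Jordan form over ℚ; the rational canonical form exists over any field.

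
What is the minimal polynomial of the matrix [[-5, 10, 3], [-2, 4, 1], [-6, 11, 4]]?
m_A(x) = (x - 1)^3

The characteristic polynomial factors as (x - 1)^3. The minimal polynomial is ∏(x - λ)^{k_λ} where k_λ is the size of the largest Jordan block at λ.

For λ = 1: rank(A - I) = 2, and the largest Jordan block has size 3 (the smallest k with rank((A - I)^k) = rank((A - I)^(k+1))).

So m_A(x) = (x - 1)^3.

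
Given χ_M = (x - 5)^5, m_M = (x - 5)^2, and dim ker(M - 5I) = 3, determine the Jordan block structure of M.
λ = 5: algebraic multiplicity 5 (exponent in χ_M), largest block size 2 (exponent in m_M), 3 blocks (geometric multiplicity). These force block sizes [2, 2, 1].

Jordan blocks: (5, 2), (5, 2), (5, 1)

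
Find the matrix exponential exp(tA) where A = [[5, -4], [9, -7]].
e^{tA} = [[(6*t + 1)*e^{-t}, -4*t*e^{-t}], [9*t*e^{-t}, (1 - 6*t)*e^{-t}]]

A has Jordan form J = [[-1, 1], [0, -1]] with A = PJP^{-1}, so e^{tA} = P e^{tJ} P^{-1}.

For a Jordan block J_k(λ), e^{tJ_k(λ)} = e^{λt} · (I + tN + t^2 N^2/2! + ... + t^{k-1} N^{k-1}/(k-1)!) where N is the nilpotent superdiagonal part.

Assembling the blocks and conjugating back gives the entries of e^{tA} as shown above.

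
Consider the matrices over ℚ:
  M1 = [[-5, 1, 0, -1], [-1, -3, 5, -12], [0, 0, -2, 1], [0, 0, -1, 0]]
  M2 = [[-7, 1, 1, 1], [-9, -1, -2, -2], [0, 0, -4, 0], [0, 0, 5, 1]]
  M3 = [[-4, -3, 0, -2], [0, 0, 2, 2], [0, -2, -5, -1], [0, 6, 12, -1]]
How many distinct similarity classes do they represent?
2 classes: {M1, M3}, {M2}

Characteristic polynomials: χ_{M1} = (x + 1)^2(x + 4)^2, χ_{M2} = (x - 1)(x + 4)^3, χ_{M3} = (x + 1)^2(x + 4)^2.

{M1, M3}: invariant factors (x + 1)^2(x + 4)^2.

{M2}: invariant factors x + 4, (x - 1)(x + 4)^2.

Matrices are similar if and only if their invariant-factor lists agree; the partition into similarity classes is {M1, M3}, {M2}.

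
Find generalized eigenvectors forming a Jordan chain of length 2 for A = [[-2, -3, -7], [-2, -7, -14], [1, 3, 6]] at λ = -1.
We seek v_1 ∈ ker((A + I)^2) \ ker(A + I), then set v_{i+1} = (A + I) v_i.

One such chain is v_1 = [[0, 5, -2]]^T, v_2 = [[-1, -2, 1]]^T. Check: (A + I) v_2 = [[0, 0, 0]]^T = 0.

v_1 = [[0, 5, -2]]^T, v_2 = [[-1, -2, 1]]^T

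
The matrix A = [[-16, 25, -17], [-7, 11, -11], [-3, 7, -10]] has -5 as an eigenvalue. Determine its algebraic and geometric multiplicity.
The characteristic polynomial is (x + 5)^3, so the factor x + 5 appears with exponent 3: the algebraic multiplicity is 3.

rank(A + 5I) = 2, so the eigenspace has dimension 3 - 2 = 1: the geometric multiplicity is 1.

Since 1 < 3, A is not diagonalizable.

algebraic multiplicity 3, geometric multiplicity 1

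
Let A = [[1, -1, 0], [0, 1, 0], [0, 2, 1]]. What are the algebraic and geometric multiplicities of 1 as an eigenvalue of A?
The characteristic polynomial is (x - 1)^3, so the factor x - 1 appears with exponent 3: the algebraic multiplicity is 3.

rank(A - I) = 1, so the eigenspace has dimension 3 - 1 = 2: the geometric multiplicity is 2.

Since 2 < 3, A is not diagonalizable.

algebraic multiplicity 3, geometric multiplicity 2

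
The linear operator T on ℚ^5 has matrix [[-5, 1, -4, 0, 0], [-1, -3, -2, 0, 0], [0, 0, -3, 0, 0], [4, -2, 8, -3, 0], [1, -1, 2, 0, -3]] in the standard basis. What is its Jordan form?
The characteristic polynomial is det(xI - A) = (x + 3)^3(x + 4)^2, so the eigenvalues are -4 (algebraic multiplicity 2), -3 (algebraic multiplicity 3).

For λ = -4: rank(A + 4I) = 4, rank((A + 4I)^2) = 3. The eigenspace has dimension 5 - 4 = 1, so there is 1 Jordan block; the rank sequence gives block sizes [2].

For λ = -3: rank(A + 3I) = 2. The eigenspace has dimension 5 - 2 = 3, so there are 3 Jordan blocks; the rank sequence gives block sizes [1, 1, 1].

Assembling the blocks gives the Jordan form J above.

J = [[-4, 1, 0, 0, 0], [0, -4, 0, 0, 0], [0, 0, -3, 0, 0], [0, 0, 0, -3, 0], [0, 0, 0, 0, -3]]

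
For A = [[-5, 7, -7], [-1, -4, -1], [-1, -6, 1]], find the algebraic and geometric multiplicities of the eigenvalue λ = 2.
algebraic multiplicity 1, geometric multiplicity 1

The characteristic polynomial is (x - 2)(x + 5)^2, so the factor x - 2 appears with exponent 1: the algebraic multiplicity is 1.

rank(A - 2I) = 2, so the eigenspace has dimension 3 - 2 = 1: the geometric multiplicity is 1.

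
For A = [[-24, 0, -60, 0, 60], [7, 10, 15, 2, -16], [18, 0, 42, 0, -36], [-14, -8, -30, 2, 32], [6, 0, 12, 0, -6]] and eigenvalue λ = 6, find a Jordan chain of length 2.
v_1 = [[-4, 1, 3, -2, 1]]^T, v_2 = [[0, 1, 0, -2, 0]]^T

We seek v_1 ∈ ker((A - 6I)^2) \ ker(A - 6I), then set v_{i+1} = (A - 6I) v_i.

One such chain is v_1 = [[-4, 1, 3, -2, 1]]^T, v_2 = [[0, 1, 0, -2, 0]]^T. Check: (A - 6I) v_2 = [[0, 0, 0, 0, 0]]^T = 0.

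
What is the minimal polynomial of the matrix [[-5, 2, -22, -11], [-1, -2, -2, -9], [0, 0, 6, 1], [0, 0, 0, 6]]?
The characteristic polynomial factors as (x - 6)^2(x + 3)(x + 4). The minimal polynomial is ∏(x - λ)^{k_λ} where k_λ is the size of the largest Jordan block at λ.

For λ = -4: rank(A + 4I) = 3, and the largest Jordan block has size 1 (the smallest k with rank((A + 4I)^k) = rank((A + 4I)^(k+1))).
For λ = -3: rank(A + 3I) = 3, and the largest Jordan block has size 1 (the smallest k with rank((A + 3I)^k) = rank((A + 3I)^(k+1))).
For λ = 6: rank(A - 6I) = 3, and the largest Jordan block has size 2 (the smallest k with rank((A - 6I)^k) = rank((A - 6I)^(k+1))).

So m_A(x) = (x - 6)^2(x + 3)(x + 4).

m_A(x) = (x - 6)^2(x + 3)(x + 4)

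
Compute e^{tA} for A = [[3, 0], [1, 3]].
e^{tA} = [[e^{3*t}, 0], [t*e^{3*t}, e^{3*t}]]

A has Jordan form J = [[3, 1], [0, 3]] with A = PJP^{-1}, so e^{tA} = P e^{tJ} P^{-1}.

For a Jordan block J_k(λ), e^{tJ_k(λ)} = e^{λt} · (I + tN + t^2 N^2/2! + ... + t^{k-1} N^{k-1}/(k-1)!) where N is the nilpotent superdiagonal part.

Assembling the blocks and conjugating back gives the entries of e^{tA} as shown above.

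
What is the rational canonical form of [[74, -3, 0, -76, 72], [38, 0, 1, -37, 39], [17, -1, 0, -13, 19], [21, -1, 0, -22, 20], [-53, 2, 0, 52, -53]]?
R = [[0, 0, 0, 0, -15], [1, 0, 0, 0, 37], [0, 1, 0, 0, -32], [0, 0, 1, 0, 12], [0, 0, 0, 1, -1]]

The invariant factors of A (the non-unit diagonal entries of the Smith normal form of xI - A over ℚ[x]) are (x - 1)^2(x + 5)(x^2 - 2x + 3), each dividing the next. The characteristic polynomial is their product, (x - 1)^2(x + 5)(x^2 - 2x + 3).

The rational canonical form is the block-diagonal matrix of companion matrices C(f_i):
R = [[0, 0, 0, 0, -15], [1, 0, 0, 0, 37], [0, 1, 0, 0, -32], [0, 0, 1, 0, 12], [0, 0, 0, 1, -1]].

Note the characteristic polynomial does not split into linear factors over ℚ, so A has no Jordan form over ℚ; the rational canonical form exists over any field.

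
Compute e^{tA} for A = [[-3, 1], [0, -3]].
A has Jordan form J = [[-3, 1], [0, -3]] with A = PJP^{-1}, so e^{tA} = P e^{tJ} P^{-1}.

For a Jordan block J_k(λ), e^{tJ_k(λ)} = e^{λt} · (I + tN + t^2 N^2/2! + ... + t^{k-1} N^{k-1}/(k-1)!) where N is the nilpotent superdiagonal part.

Assembling the blocks and conjugating back gives the entries of e^{tA} as shown above.

e^{tA} = [[e^{-3*t}, t*e^{-3*t}], [0, e^{-3*t}]]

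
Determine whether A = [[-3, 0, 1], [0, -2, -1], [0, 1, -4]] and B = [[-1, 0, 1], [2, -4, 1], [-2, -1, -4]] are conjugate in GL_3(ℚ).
Yes.

Two matrices over a field are similar if and only if they have the same invariant factors.

Both A and B have characteristic polynomial (x + 3)^3 and minimal polynomial (x + 3)^3. Computing further, both have invariant factors (x + 3)^3. Hence A and B are similar.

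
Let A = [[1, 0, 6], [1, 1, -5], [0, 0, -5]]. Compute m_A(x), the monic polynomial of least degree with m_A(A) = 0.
m_A(x) = (x - 1)^2(x + 5)

The characteristic polynomial factors as (x - 1)^2(x + 5). The minimal polynomial is ∏(x - λ)^{k_λ} where k_λ is the size of the largest Jordan block at λ.

For λ = -5: rank(A + 5I) = 2, and the largest Jordan block has size 1 (the smallest k with rank((A + 5I)^k) = rank((A + 5I)^(k+1))).
For λ = 1: rank(A - I) = 2, and the largest Jordan block has size 2 (the smallest k with rank((A - I)^k) = rank((A - I)^(k+1))).

So m_A(x) = (x - 1)^2(x + 5).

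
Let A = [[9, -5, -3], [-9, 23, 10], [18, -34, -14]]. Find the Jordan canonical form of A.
J = [[6, 1, 0], [0, 6, 1], [0, 0, 6]]

The characteristic polynomial is det(xI - A) = (x - 6)^3, so the eigenvalues are 6 (algebraic multiplicity 3).

For λ = 6: rank(A - 6I) = 2, rank((A - 6I)^2) = 1, rank((A - 6I)^3) = 0. The eigenspace has dimension 3 - 2 = 1, so there is 1 Jordan block; the rank sequence gives block sizes [3].

Assembling the blocks gives the Jordan form J above.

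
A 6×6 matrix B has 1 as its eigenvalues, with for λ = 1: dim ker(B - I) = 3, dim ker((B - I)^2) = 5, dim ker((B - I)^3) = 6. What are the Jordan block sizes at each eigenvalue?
Jordan blocks: (1, 3), (1, 2), (1, 1)

λ = 1: successive nullity increments [3, 2, 1] count blocks of size ≥ k; block sizes are [3, 2, 1].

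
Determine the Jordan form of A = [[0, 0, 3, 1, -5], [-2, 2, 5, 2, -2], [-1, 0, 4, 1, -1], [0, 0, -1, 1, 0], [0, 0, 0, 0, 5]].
J = [[1, 0, 0, 0, 0], [0, 2, 1, 0, 0], [0, 0, 2, 1, 0], [0, 0, 0, 2, 0], [0, 0, 0, 0, 5]]

The characteristic polynomial is det(xI - A) = (x - 5)(x - 2)^3(x - 1), so the eigenvalues are 1 (algebraic multiplicity 1), 2 (algebraic multiplicity 3), 5 (algebraic multiplicity 1).

For λ = 1: algebraic multiplicity 1 gives one 1×1 block.

For λ = 2: rank(A - 2I) = 4, rank((A - 2I)^2) = 3, rank((A - 2I)^3) = 2. The eigenspace has dimension 5 - 4 = 1, so there is 1 Jordan block; the rank sequence gives block sizes [3].

For λ = 5: algebraic multiplicity 1 gives one 1×1 block.

Assembling the blocks gives the Jordan form J above.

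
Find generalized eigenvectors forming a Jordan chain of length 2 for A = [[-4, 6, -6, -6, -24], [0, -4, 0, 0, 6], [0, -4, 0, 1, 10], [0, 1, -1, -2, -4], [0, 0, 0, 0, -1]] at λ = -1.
We seek v_1 ∈ ker((A + I)^2) \ ker(A + I), then set v_{i+1} = (A + I) v_i.

One such chain is v_1 = [[-2, 0, 1, 0, 0]]^T, v_2 = [[0, 0, 1, -1, 0]]^T. Check: (A + I) v_2 = [[0, 0, 0, 0, 0]]^T = 0.

v_1 = [[-2, 0, 1, 0, 0]]^T, v_2 = [[0, 0, 1, -1, 0]]^T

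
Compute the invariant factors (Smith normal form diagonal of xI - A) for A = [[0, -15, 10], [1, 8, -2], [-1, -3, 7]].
The Jordan structure of A has elementary divisors (x - 5)^2, (x - 5). Arranging the block sizes at each eigenvalue in decreasing order and taking row products gives the invariant factors.

Invariant factors (smallest first, each dividing the next): x - 5, (x - 5)^2.

Check: the last factor (x - 5)^2 is the minimal polynomial, and the product (x - 5)^3 is the characteristic polynomial.

x - 5, (x - 5)^2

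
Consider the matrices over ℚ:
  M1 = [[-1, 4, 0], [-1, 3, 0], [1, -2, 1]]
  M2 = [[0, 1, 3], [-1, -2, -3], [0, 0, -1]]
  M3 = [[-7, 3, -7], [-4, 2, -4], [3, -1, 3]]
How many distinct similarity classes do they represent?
3 classes: {M1}, {M2}, {M3}

Characteristic polynomials: χ_{M1} = (x - 1)^3, χ_{M2} = (x + 1)^3, χ_{M3} = x^2(x + 2).

{M1}: invariant factors x - 1, (x - 1)^2.

{M2}: invariant factors x + 1, (x + 1)^2.

{M3}: invariant factors x^2(x + 2).

Matrices are similar if and only if their invariant-factor lists agree; the partition into similarity classes is {M1}, {M2}, {M3}.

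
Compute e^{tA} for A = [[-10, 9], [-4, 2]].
A has Jordan form J = [[-4, 1], [0, -4]] with A = PJP^{-1}, so e^{tA} = P e^{tJ} P^{-1}.

For a Jordan block J_k(λ), e^{tJ_k(λ)} = e^{λt} · (I + tN + t^2 N^2/2! + ... + t^{k-1} N^{k-1}/(k-1)!) where N is the nilpotent superdiagonal part.

Assembling the blocks and conjugating back gives the entries of e^{tA} as shown above.

e^{tA} = [[(1 - 6*t)*e^{-4*t}, 9*t*e^{-4*t}], [-4*t*e^{-4*t}, (6*t + 1)*e^{-4*t}]]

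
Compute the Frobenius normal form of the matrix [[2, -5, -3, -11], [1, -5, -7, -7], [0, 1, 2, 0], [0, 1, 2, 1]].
R = [[0, 0, 0, -1], [1, 0, 0, 0], [0, 1, 0, -2], [0, 0, 1, 0]]

The invariant factors of A (the non-unit diagonal entries of the Smith normal form of xI - A over ℚ[x]) are (x^2 + 1)^2, each dividing the next. The characteristic polynomial is their product, (x^2 + 1)^2.

The rational canonical form is the block-diagonal matrix of companion matrices C(f_i):
R = [[0, 0, 0, -1], [1, 0, 0, 0], [0, 1, 0, -2], [0, 0, 1, 0]].

Note the characteristic polynomial does not split into linear factors over ℚ, so A has no Jordan form over ℚ; the rational canonical form exists over any field.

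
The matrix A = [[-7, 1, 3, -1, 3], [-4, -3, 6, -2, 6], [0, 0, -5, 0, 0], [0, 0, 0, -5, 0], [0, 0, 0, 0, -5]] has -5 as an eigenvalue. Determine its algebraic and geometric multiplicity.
algebraic multiplicity 5, geometric multiplicity 4

The characteristic polynomial is (x + 5)^5, so the factor x + 5 appears with exponent 5: the algebraic multiplicity is 5.

rank(A + 5I) = 1, so the eigenspace has dimension 5 - 1 = 4: the geometric multiplicity is 4.

Since 4 < 5, A is not diagonalizable.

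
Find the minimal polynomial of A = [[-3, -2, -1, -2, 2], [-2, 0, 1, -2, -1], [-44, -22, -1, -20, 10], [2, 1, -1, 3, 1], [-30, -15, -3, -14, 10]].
m_A(x) = (x - 3)^2(x - 1)^2

The characteristic polynomial factors as (x - 3)^2(x - 1)^3. The minimal polynomial is ∏(x - λ)^{k_λ} where k_λ is the size of the largest Jordan block at λ.

For λ = 1: rank(A - I) = 3, and the largest Jordan block has size 2 (the smallest k with rank((A - I)^k) = rank((A - I)^(k+1))).
For λ = 3: rank(A - 3I) = 4, and the largest Jordan block has size 2 (the smallest k with rank((A - 3I)^k) = rank((A - 3I)^(k+1))).

So m_A(x) = (x - 3)^2(x - 1)^2.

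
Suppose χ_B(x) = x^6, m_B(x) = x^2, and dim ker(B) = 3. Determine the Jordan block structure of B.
Jordan blocks: (0, 2), (0, 2), (0, 2)

λ = 0: algebraic multiplicity 6 (exponent in χ_B), largest block size 2 (exponent in m_B), 3 blocks (geometric multiplicity). These force block sizes [2, 2, 2].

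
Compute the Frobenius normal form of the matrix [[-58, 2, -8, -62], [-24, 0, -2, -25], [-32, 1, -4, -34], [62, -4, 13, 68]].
R = [[0, 0, 0, 6], [1, 0, 0, -25], [0, 1, 0, 4], [0, 0, 1, 6]]

The invariant factors of A (the non-unit diagonal entries of the Smith normal form of xI - A over ℚ[x]) are (x - 6)(x^3 - 4x + 1), each dividing the next. The characteristic polynomial is their product, (x - 6)(x^3 - 4x + 1).

The rational canonical form is the block-diagonal matrix of companion matrices C(f_i):
R = [[0, 0, 0, 6], [1, 0, 0, -25], [0, 1, 0, 4], [0, 0, 1, 6]].

Note the characteristic polynomial does not split into linear factors over ℚ, so A has no Jordan form over ℚ; the rational canonical form exists over any field.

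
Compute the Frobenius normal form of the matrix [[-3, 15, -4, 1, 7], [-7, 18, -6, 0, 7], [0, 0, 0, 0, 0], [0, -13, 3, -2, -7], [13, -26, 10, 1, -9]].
The invariant factors of A (the non-unit diagonal entries of the Smith normal form of xI - A over ℚ[x]) are x^2 - 2x - 1, x(x^2 - 2x - 1), each dividing the next. The characteristic polynomial is their product, x(x^2 - 2x - 1)^2.

The rational canonical form is the block-diagonal matrix of companion matrices C(f_i):
R = [[0, 1, 0, 0, 0], [1, 2, 0, 0, 0], [0, 0, 0, 0, 0], [0, 0, 1, 0, 1], [0, 0, 0, 1, 2]].

Note the characteristic polynomial does not split into linear factors over ℚ, so A has no Jordan form over ℚ; the rational canonical form exists over any field.

R = [[0, 1, 0, 0, 0], [1, 2, 0, 0, 0], [0, 0, 0, 0, 0], [0, 0, 1, 0, 1], [0, 0, 0, 1, 2]]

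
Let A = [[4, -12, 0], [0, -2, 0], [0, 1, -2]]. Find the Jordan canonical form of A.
J = [[-2, 1, 0], [0, -2, 0], [0, 0, 4]]

The characteristic polynomial is det(xI - A) = (x - 4)(x + 2)^2, so the eigenvalues are -2 (algebraic multiplicity 2), 4 (algebraic multiplicity 1).

For λ = -2: rank(A + 2I) = 2, rank((A + 2I)^2) = 1. The eigenspace has dimension 3 - 2 = 1, so there is 1 Jordan block; the rank sequence gives block sizes [2].

For λ = 4: algebraic multiplicity 1 gives one 1×1 block.

Assembling the blocks gives the Jordan form J above.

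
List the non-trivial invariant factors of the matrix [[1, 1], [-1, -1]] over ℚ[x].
x^2

The Jordan structure of A has elementary divisors x^2. Arranging the block sizes at each eigenvalue in decreasing order and taking row products gives the invariant factors.

Invariant factors (smallest first, each dividing the next): x^2.

Check: the last factor x^2 is the minimal polynomial, and the product x^2 is the characteristic polynomial.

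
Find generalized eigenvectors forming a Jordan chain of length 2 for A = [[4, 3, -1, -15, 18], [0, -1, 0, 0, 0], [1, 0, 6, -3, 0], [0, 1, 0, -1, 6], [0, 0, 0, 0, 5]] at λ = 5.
We seek v_1 ∈ ker((A - 5I)^2) \ ker(A - 5I), then set v_{i+1} = (A - 5I) v_i.

One such chain is v_1 = [[0, 0, 1, 0, 0]]^T, v_2 = [[-1, 0, 1, 0, 0]]^T. Check: (A - 5I) v_2 = [[0, 0, 0, 0, 0]]^T = 0.

v_1 = [[0, 0, 1, 0, 0]]^T, v_2 = [[-1, 0, 1, 0, 0]]^T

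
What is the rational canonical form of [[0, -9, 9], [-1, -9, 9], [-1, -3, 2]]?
R = [[0, 0, 9], [1, 0, -9], [0, 1, -7]]

The invariant factors of A (the non-unit diagonal entries of the Smith normal form of xI - A over ℚ[x]) are (x + 3)(x^2 + 4x - 3), each dividing the next. The characteristic polynomial is their product, (x + 3)(x^2 + 4x - 3).

The rational canonical form is the block-diagonal matrix of companion matrices C(f_i):
R = [[0, 0, 9], [1, 0, -9], [0, 1, -7]].

Note the characteristic polynomial does not split into linear factors over ℚ, so A has no Jordan form over ℚ; the rational canonical form exists over any field.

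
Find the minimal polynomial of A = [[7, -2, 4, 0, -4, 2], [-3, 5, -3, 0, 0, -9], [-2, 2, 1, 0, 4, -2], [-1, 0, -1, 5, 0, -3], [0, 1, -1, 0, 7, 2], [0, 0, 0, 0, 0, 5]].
m_A(x) = (x - 5)^3

The characteristic polynomial factors as (x - 5)^6. The minimal polynomial is ∏(x - λ)^{k_λ} where k_λ is the size of the largest Jordan block at λ.

For λ = 5: rank(A - 5I) = 2, and the largest Jordan block has size 3 (the smallest k with rank((A - 5I)^k) = rank((A - 5I)^(k+1))).

So m_A(x) = (x - 5)^3.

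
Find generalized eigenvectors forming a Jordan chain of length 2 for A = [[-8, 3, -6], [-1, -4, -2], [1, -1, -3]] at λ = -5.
We seek v_1 ∈ ker((A + 5I)^2) \ ker(A + 5I), then set v_{i+1} = (A + 5I) v_i.

One such chain is v_1 = [[-2, 1, 1]]^T, v_2 = [[3, 1, -1]]^T. Check: (A + 5I) v_2 = [[0, 0, 0]]^T = 0.

v_1 = [[-2, 1, 1]]^T, v_2 = [[3, 1, -1]]^T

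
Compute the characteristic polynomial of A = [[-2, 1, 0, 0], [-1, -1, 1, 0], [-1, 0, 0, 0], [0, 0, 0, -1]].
xI - A = [[x + 2, -1, 0, 0], [1, x + 1, -1, 0], [1, 0, x, 0], [0, 0, 0, x + 1]].

Expanding det(xI - A) along the first row:
det(xI - A) = + (x + 2)·det([[x + 1, -1, 0], [0, x, 0], [0, 0, x + 1]]) - (-1)·det([[1, -1, 0], [1, x, 0], [0, 0, x + 1]]) + (0)·det([[1, x + 1, 0], [1, 0, 0], [0, 0, x + 1]]) - (0)·det([[1, x + 1, -1], [1, 0, x], [0, 0, 0]]).

Evaluating gives χ_A(x) = x^4 + 4x^3 + 6x^2 + 4x + 1 = (x + 1)^4.

χ_A(x) = (x + 1)^4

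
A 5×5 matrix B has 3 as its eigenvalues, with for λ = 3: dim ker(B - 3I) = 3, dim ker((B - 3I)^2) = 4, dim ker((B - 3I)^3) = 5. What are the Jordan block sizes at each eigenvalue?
λ = 3: successive nullity increments [3, 1, 1] count blocks of size ≥ k; block sizes are [3, 1, 1].

Jordan blocks: (3, 3), (3, 1), (3, 1)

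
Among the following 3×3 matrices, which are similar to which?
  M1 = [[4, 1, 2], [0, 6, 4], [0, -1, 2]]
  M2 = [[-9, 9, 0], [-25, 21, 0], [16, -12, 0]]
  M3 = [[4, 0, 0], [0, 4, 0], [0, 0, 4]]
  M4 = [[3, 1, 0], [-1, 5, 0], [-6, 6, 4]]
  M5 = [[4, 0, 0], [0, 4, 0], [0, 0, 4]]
3 classes: {M1, M4}, {M2}, {M3, M5}

Characteristic polynomials: χ_{M1} = (x - 4)^3, χ_{M2} = x(x - 6)^2, χ_{M3} = (x - 4)^3, χ_{M4} = (x - 4)^3, χ_{M5} = (x - 4)^3.

{M1, M4}: invariant factors x - 4, (x - 4)^2.

{M2}: invariant factors x(x - 6)^2.

{M3, M5}: invariant factors x - 4, x - 4, x - 4.

Matrices are similar if and only if their invariant-factor lists agree; the partition into similarity classes is {M1, M4}, {M2}, {M3, M5}.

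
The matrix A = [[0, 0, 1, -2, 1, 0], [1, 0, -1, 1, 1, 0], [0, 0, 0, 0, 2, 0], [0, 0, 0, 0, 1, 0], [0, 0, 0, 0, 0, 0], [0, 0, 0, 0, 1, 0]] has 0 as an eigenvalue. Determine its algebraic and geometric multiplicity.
The characteristic polynomial is x^6, so the factor x appears with exponent 6: the algebraic multiplicity is 6.

rank(A) = 3, so the eigenspace has dimension 6 - 3 = 3: the geometric multiplicity is 3.

Since 3 < 6, A is not diagonalizable.

algebraic multiplicity 6, geometric multiplicity 3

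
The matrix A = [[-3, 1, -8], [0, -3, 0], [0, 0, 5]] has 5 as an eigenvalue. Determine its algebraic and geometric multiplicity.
The characteristic polynomial is (x - 5)(x + 3)^2, so the factor x - 5 appears with exponent 1: the algebraic multiplicity is 1.

rank(A - 5I) = 2, so the eigenspace has dimension 3 - 2 = 1: the geometric multiplicity is 1.

algebraic multiplicity 1, geometric multiplicity 1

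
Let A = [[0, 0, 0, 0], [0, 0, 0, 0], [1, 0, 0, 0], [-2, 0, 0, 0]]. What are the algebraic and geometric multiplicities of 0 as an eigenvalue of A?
The characteristic polynomial is x^4, so the factor x appears with exponent 4: the algebraic multiplicity is 4.

rank(A) = 1, so the eigenspace has dimension 4 - 1 = 3: the geometric multiplicity is 3.

Since 3 < 4, A is not diagonalizable.

algebraic multiplicity 4, geometric multiplicity 3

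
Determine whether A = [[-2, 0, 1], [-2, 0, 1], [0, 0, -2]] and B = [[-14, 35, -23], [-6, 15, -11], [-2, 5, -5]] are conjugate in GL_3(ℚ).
Yes.

Two matrices over a field are similar if and only if they have the same invariant factors.

Both A and B have characteristic polynomial x(x + 2)^2 and minimal polynomial x(x + 2)^2. Computing further, both have invariant factors x(x + 2)^2. Hence A and B are similar.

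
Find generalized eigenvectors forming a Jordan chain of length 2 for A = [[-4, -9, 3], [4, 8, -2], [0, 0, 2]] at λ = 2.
We seek v_1 ∈ ker((A - 2I)^2) \ ker(A - 2I), then set v_{i+1} = (A - 2I) v_i.

One such chain is v_1 = [[-1, 1, 0]]^T, v_2 = [[-3, 2, 0]]^T. Check: (A - 2I) v_2 = [[0, 0, 0]]^T = 0.

v_1 = [[-1, 1, 0]]^T, v_2 = [[-3, 2, 0]]^T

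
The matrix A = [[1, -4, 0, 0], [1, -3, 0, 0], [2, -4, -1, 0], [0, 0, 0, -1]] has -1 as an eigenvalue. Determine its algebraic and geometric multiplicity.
algebraic multiplicity 4, geometric multiplicity 3

The characteristic polynomial is (x + 1)^4, so the factor x + 1 appears with exponent 4: the algebraic multiplicity is 4.

rank(A + I) = 1, so the eigenspace has dimension 4 - 1 = 3: the geometric multiplicity is 3.

Since 3 < 4, A is not diagonalizable.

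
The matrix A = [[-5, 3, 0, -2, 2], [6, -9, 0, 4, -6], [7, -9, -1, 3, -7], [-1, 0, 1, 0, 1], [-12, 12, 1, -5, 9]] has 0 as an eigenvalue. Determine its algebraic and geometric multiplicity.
The characteristic polynomial is x^3(x + 3)^2, so the factor x appears with exponent 3: the algebraic multiplicity is 3.

rank(A) = 4, so the eigenspace has dimension 5 - 4 = 1: the geometric multiplicity is 1.

Since 1 < 3, A is not diagonalizable.

algebraic multiplicity 3, geometric multiplicity 1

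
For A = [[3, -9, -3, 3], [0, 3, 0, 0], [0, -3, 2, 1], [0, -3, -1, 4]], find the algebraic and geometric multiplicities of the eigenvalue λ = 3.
The characteristic polynomial is (x - 3)^4, so the factor x - 3 appears with exponent 4: the algebraic multiplicity is 4.

rank(A - 3I) = 1, so the eigenspace has dimension 4 - 1 = 3: the geometric multiplicity is 3.

Since 3 < 4, A is not diagonalizable.

algebraic multiplicity 4, geometric multiplicity 3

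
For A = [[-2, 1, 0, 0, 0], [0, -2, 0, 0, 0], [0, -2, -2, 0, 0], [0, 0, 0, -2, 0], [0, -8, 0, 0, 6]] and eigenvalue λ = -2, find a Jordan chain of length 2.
v_1 = [[0, 1, -2, 1, 1]]^T, v_2 = [[1, 0, -2, 0, 0]]^T

We seek v_1 ∈ ker((A + 2I)^2) \ ker(A + 2I), then set v_{i+1} = (A + 2I) v_i.

One such chain is v_1 = [[0, 1, -2, 1, 1]]^T, v_2 = [[1, 0, -2, 0, 0]]^T. Check: (A + 2I) v_2 = [[0, 0, 0, 0, 0]]^T = 0.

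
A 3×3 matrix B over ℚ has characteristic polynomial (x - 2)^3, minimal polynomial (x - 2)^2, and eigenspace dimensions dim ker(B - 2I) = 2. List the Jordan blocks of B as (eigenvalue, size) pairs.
λ = 2: algebraic multiplicity 3 (exponent in χ_B), largest block size 2 (exponent in m_B), 2 blocks (geometric multiplicity). These force block sizes [2, 1].

Jordan blocks: (2, 2), (2, 1)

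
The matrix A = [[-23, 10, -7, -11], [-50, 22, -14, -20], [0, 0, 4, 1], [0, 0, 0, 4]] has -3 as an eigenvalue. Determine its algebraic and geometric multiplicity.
The characteristic polynomial is (x - 4)^2(x - 2)(x + 3), so the factor x + 3 appears with exponent 1: the algebraic multiplicity is 1.

rank(A + 3I) = 3, so the eigenspace has dimension 4 - 3 = 1: the geometric multiplicity is 1.

algebraic multiplicity 1, geometric multiplicity 1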